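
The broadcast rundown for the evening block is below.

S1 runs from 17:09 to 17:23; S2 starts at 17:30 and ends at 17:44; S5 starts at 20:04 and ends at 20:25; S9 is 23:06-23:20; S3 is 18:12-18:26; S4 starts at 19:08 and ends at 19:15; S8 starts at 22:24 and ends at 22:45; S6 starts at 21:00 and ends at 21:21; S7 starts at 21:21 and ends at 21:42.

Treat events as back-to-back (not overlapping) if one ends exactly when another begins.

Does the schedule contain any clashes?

Sorted by start: S1, S2, S3, S4, S5, S6, S7, S8, S9.
S2 starts after S1 ends — done with S1.
S3 starts after S2 ends — done with S2.
S4 starts after S3 ends — done with S3.
S5 starts after S4 ends — done with S4.
S6 starts after S5 ends — done with S5.
S7 starts exactly when S6 ends (back-to-back, no overlap) — done with S6.
S8 starts after S7 ends — done with S7.
S9 starts after S8 ends.
Every pair is clear; the schedule has no overlaps.

No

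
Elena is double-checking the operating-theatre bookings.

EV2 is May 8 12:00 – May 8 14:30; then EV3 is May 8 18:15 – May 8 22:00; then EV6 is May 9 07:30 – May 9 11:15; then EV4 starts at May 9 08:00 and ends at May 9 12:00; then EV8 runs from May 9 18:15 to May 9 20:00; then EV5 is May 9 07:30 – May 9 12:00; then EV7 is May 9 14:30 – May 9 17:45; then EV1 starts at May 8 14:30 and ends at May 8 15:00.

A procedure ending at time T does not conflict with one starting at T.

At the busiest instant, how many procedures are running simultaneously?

3

Sort all start/end points and keep a running count:
May 8 12:00 start EV2 → 1
May 8 14:30 end EV2 → 0
May 8 14:30 start EV1 → 1
May 8 15:00 end EV1 → 0
May 8 18:15 start EV3 → 1
May 8 22:00 end EV3 → 0
May 9 07:30 start EV5 → 1
May 9 07:30 start EV6 → 2
May 9 08:00 start EV4 → 3
May 9 11:15 end EV6 → 2
May 9 12:00 end EV4 → 1
May 9 12:00 end EV5 → 0
May 9 14:30 start EV7 → 1
May 9 17:45 end EV7 → 0
May 9 18:15 start EV8 → 1
May 9 20:00 end EV8 → 0
Peak is 3, at May 9 08:00 (EV4, EV5, EV6).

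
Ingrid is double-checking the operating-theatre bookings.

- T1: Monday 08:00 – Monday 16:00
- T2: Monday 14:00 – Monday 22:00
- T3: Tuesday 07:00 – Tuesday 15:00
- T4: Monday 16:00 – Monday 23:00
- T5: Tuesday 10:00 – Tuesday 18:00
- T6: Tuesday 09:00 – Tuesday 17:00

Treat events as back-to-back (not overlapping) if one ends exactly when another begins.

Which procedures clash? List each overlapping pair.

Two intervals overlap when each starts before the other ends.
Sorted by start: T1, T2, T4, T3, T6, T5.
T2 starts before T1 ends → T1 and T2 overlap.
T4 starts exactly when T1 ends (back-to-back, no overlap), so nothing later overlaps T1 either.
T4 starts before T2 ends → T2 and T4 overlap.
T3 starts after T2 ends, so nothing later overlaps T2 either.
T3 starts after T4 ends, so nothing later overlaps T4 either.
T6 starts before T3 ends → T3 and T6 overlap.
T5 starts before T3 ends → T3 and T5 overlap.
T5 starts before T6 ends → T6 and T5 overlap.

T1 & T2, T2 & T4, T3 & T5, T3 & T6, T5 & T6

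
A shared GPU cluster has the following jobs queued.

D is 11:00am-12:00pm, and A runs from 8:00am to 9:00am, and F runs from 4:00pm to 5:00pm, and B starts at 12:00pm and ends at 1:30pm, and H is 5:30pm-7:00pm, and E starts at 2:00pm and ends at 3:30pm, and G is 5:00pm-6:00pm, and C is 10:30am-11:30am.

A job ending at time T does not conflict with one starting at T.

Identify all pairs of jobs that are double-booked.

Sorted by start: A, C, D, B, E, F, G, H.
C starts after A ends, so A has no further overlaps.
D starts before C ends → C and D overlap.
B starts after C ends, so C has no further overlaps.
B starts exactly when D ends (back-to-back, no overlap), so D has no further overlaps.
E starts after B ends, so B has no further overlaps.
F starts after E ends, so E has no further overlaps.
G starts exactly when F ends (back-to-back, no overlap), so F has no further overlaps.
H starts before G ends → G and H overlap.

C & D, G & H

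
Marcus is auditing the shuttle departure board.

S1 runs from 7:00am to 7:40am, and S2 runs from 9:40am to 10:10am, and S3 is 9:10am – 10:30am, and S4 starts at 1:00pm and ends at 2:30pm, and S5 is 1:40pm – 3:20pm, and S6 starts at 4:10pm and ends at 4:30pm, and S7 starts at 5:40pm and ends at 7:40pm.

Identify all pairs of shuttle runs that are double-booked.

Sorted by start: S1, S3, S2, S4, S5, S6, S7.
S3 starts after S1 ends; S1 is clear from here.
S2 starts before S3 ends → S3 and S2 overlap.
S4 starts after S3 ends; S3 is clear from here.
S4 starts after S2 ends; S2 is clear from here.
S5 starts before S4 ends → S4 and S5 overlap.
S6 starts after S4 ends; S4 is clear from here.
S6 starts after S5 ends; S5 is clear from here.
S7 starts after S6 ends.

S2 & S3, S4 & S5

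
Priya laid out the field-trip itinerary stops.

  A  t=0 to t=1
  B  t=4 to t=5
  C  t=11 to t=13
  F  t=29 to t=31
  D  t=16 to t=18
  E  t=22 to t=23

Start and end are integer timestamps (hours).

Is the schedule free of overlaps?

Two intervals overlap when each starts before the other ends.
Sorted by start: A, B, C, D, E, F.
B starts after A ends — done with A.
C starts after B ends — done with B.
D starts after C ends — done with C.
E starts after D ends — done with D.
F starts after E ends.
Every pair is clear; the schedule has no overlaps.

Yes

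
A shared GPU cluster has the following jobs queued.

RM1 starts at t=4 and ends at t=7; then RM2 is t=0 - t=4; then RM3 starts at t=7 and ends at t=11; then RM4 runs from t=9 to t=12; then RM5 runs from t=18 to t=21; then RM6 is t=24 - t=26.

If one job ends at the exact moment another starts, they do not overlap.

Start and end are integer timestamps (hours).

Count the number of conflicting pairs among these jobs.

Sorted by start: RM2, RM1, RM3, RM4, RM5, RM6.
RM1 starts exactly when RM2 ends (back-to-back, no overlap); RM2 is clear from here.
RM3 starts exactly when RM1 ends (back-to-back, no overlap); RM1 is clear from here.
RM4 starts before RM3 ends → RM3 and RM4 overlap.
RM5 starts after RM3 ends; RM3 is clear from here.
RM5 starts after RM4 ends; RM4 is clear from here.
RM6 starts after RM5 ends.
Overlapping pairs: RM3 & RM4 — 1 in total.

1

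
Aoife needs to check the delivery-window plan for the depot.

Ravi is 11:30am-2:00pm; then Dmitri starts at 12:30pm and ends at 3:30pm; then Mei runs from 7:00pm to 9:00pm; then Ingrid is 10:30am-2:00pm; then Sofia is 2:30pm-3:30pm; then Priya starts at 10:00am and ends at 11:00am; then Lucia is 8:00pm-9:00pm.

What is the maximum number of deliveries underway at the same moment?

Sweep the timeline, counting +1 at each start and −1 at each end (ends before starts at a tie):
10:00am start Priya → 1
10:30am start Ingrid → 2
11:00am end Priya → 1
11:30am start Ravi → 2
12:30pm start Dmitri → 3
2:00pm end Ingrid → 2
2:00pm end Ravi → 1
2:30pm start Sofia → 2
3:30pm end Dmitri → 1
3:30pm end Sofia → 0
7:00pm start Mei → 1
8:00pm start Lucia → 2
9:00pm end Lucia → 1
9:00pm end Mei → 0
Peak is 3, at 12:30pm (Dmitri, Ingrid, Ravi).

3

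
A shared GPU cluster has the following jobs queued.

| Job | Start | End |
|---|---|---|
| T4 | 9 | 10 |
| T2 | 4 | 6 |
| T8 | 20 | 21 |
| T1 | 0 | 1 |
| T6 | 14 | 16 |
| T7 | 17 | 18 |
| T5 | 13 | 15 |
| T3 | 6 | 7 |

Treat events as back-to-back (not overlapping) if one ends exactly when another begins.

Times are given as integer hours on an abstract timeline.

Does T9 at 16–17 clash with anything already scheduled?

T1: ends 1 at or before T9 starts 16 → clear.
T2: ends 6 at or before T9 starts 16 → clear.
T3: ends 7 at or before T9 starts 16 → clear.
T4: ends 10 at or before T9 starts 16 → clear.
T5: ends 15 at or before T9 starts 16 → clear.
T6: ends 16 at or before T9 starts 16 → clear.
T7: starts 17 at or after T9 ends 17 → clear.
T8: starts 20 at or after T9 ends 17 → clear.

No — it doesn't clash with anything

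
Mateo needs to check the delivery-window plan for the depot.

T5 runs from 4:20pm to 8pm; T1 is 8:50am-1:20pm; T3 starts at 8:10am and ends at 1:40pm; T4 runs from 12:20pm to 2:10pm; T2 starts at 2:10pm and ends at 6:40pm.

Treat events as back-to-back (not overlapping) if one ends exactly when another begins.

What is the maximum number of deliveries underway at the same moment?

Sort all start/end points and keep a running count:
8:10am start T3 → 1
8:50am start T1 → 2
12:20pm start T4 → 3
1:20pm end T1 → 2
1:40pm end T3 → 1
2:10pm end T4 → 0
2:10pm start T2 → 1
4:20pm start T5 → 2
6:40pm end T2 → 1
8pm end T5 → 0
Peak is 3, at 12:20pm (T1, T3, T4).

3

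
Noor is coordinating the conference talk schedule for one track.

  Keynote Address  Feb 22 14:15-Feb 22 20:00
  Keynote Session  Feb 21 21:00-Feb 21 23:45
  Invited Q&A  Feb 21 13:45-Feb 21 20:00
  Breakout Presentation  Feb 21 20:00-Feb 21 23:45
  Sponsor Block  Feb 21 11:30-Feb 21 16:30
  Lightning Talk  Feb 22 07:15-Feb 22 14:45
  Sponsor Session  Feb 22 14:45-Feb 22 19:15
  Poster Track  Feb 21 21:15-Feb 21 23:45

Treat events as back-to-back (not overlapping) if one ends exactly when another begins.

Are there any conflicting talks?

Sorted by start: Sponsor Block, Invited Q&A, Breakout Presentation, Keynote Session, Poster Track, Lightning Talk, Keynote Address, Sponsor Session.
Invited Q&A starts before Sponsor Block ends → Sponsor Block and Invited Q&A overlap.
That's a conflict, so the schedule is not conflict-free.

Yes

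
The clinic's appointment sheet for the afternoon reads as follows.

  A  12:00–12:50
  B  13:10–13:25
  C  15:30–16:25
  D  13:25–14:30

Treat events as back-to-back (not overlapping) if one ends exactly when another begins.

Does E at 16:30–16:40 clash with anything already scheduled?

A: ends 12:50 at or before E starts 16:30 → clear.
B: ends 13:25 at or before E starts 16:30 → clear.
D: ends 14:30 at or before E starts 16:30 → clear.
C: ends 16:25 at or before E starts 16:30 → clear.

No — it doesn't clash with anything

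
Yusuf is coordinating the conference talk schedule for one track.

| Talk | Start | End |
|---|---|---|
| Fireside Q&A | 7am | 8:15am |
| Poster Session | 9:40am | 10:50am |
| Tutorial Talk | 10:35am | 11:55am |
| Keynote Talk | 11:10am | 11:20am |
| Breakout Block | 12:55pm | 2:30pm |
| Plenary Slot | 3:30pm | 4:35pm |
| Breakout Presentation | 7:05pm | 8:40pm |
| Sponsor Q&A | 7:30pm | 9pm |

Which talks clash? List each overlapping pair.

Breakout Presentation & Sponsor Q&A, Keynote Talk & Tutorial Talk, Poster Session & Tutorial Talk

Sorted by start: Fireside Q&A, Poster Session, Tutorial Talk, Keynote Talk, Breakout Block, Plenary Slot, Breakout Presentation, Sponsor Q&A.
Poster Session starts after Fireside Q&A ends; Fireside Q&A is clear from here.
Tutorial Talk starts before Poster Session ends → Poster Session and Tutorial Talk overlap.
Keynote Talk starts after Poster Session ends; Poster Session is clear from here.
Keynote Talk starts before Tutorial Talk ends → Tutorial Talk and Keynote Talk overlap.
Breakout Block starts after Tutorial Talk ends; Tutorial Talk is clear from here.
Breakout Block starts after Keynote Talk ends; Keynote Talk is clear from here.
Plenary Slot starts after Breakout Block ends; Breakout Block is clear from here.
Breakout Presentation starts after Plenary Slot ends; Plenary Slot is clear from here.
Sponsor Q&A starts before Breakout Presentation ends → Breakout Presentation and Sponsor Q&A overlap.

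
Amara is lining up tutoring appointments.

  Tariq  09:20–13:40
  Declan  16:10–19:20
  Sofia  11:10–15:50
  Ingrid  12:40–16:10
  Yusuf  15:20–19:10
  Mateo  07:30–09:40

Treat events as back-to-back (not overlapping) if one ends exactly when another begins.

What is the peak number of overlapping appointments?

Walk through starts and ends in time order (an end at T is processed before a start at T):
07:30 start Mateo → 1
09:20 start Tariq → 2
09:40 end Mateo → 1
11:10 start Sofia → 2
12:40 start Ingrid → 3
13:40 end Tariq → 2
15:20 start Yusuf → 3
15:50 end Sofia → 2
16:10 end Ingrid → 1
16:10 start Declan → 2
19:10 end Yusuf → 1
19:20 end Declan → 0
Peak is 3, at 12:40 (Ingrid, Sofia, Tariq).

3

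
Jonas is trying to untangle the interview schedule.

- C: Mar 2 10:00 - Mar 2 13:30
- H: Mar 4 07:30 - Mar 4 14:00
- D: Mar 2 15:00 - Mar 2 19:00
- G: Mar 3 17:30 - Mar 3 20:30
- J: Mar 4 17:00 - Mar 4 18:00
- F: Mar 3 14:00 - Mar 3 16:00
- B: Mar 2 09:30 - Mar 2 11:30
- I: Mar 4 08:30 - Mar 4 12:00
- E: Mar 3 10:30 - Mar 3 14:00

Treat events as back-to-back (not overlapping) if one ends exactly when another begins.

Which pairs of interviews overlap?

B & C, H & I

Check each pair: they overlap iff neither finishes before the other starts.
Sorted by start: B, C, D, E, F, G, H, I, J.
C starts before B ends → B and C overlap.
D starts after B ends, so B has no further overlaps.
D starts after C ends, so C has no further overlaps.
E starts after D ends, so D has no further overlaps.
F starts exactly when E ends (back-to-back, no overlap), so E has no further overlaps.
G starts after F ends, so F has no further overlaps.
H starts after G ends, so G has no further overlaps.
I starts before H ends → H and I overlap.
J starts after H ends.
J starts after I ends.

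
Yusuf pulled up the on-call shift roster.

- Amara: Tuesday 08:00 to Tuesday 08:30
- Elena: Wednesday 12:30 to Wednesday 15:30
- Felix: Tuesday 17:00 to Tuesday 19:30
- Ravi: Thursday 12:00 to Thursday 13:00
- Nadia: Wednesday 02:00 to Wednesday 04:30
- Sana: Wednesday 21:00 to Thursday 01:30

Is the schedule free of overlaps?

Check each pair: they overlap iff neither finishes before the other starts.
Sorted by start: Amara, Felix, Nadia, Elena, Sana, Ravi.
Felix starts after Amara ends, so Amara has no further overlaps.
Nadia starts after Felix ends, so Felix has no further overlaps.
Elena starts after Nadia ends, so Nadia has no further overlaps.
Sana starts after Elena ends, so Elena has no further overlaps.
Ravi starts after Sana ends.
Every pair is clear; the schedule has no overlaps.

Yes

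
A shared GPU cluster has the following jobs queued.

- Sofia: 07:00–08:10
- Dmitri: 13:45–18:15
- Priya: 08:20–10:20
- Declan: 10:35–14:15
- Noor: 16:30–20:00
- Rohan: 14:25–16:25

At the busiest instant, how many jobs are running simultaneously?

Sweep the timeline, counting +1 at each start and −1 at each end (ends before starts at a tie):
07:00 start Sofia → 1
08:10 end Sofia → 0
08:20 start Priya → 1
10:20 end Priya → 0
10:35 start Declan → 1
13:45 start Dmitri → 2
14:15 end Declan → 1
14:25 start Rohan → 2
16:25 end Rohan → 1
16:30 start Noor → 2
18:15 end Dmitri → 1
20:00 end Noor → 0
Peak is 2, at 13:45 (Declan, Dmitri).

2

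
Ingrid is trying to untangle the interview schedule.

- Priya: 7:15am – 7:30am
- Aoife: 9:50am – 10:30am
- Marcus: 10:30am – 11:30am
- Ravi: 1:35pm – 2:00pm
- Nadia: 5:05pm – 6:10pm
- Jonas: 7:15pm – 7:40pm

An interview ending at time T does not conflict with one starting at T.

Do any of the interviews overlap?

No

Sorted by start: Priya, Aoife, Marcus, Ravi, Nadia, Jonas.
Aoife starts after Priya ends — done with Priya.
Marcus starts exactly when Aoife ends (back-to-back, no overlap) — done with Aoife.
Ravi starts after Marcus ends — done with Marcus.
Nadia starts after Ravi ends — done with Ravi.
Jonas starts after Nadia ends.
Every pair is clear; the schedule has no overlaps.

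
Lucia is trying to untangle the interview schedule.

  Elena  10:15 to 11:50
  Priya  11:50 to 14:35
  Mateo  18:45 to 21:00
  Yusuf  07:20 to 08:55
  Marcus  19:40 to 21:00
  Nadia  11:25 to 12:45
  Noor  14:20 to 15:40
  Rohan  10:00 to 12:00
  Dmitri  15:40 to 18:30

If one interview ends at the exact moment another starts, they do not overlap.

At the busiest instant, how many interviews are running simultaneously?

3

Walk through starts and ends in time order (an end at T is processed before a start at T):
07:20 start Yusuf → 1
08:55 end Yusuf → 0
10:00 start Rohan → 1
10:15 start Elena → 2
11:25 start Nadia → 3
11:50 end Elena → 2
11:50 start Priya → 3
12:00 end Rohan → 2
12:45 end Nadia → 1
14:20 start Noor → 2
14:35 end Priya → 1
15:40 end Noor → 0
15:40 start Dmitri → 1
18:30 end Dmitri → 0
18:45 start Mateo → 1
19:40 start Marcus → 2
21:00 end Marcus → 1
21:00 end Mateo → 0
Peak is 3, at 11:25 (Elena, Nadia, Rohan).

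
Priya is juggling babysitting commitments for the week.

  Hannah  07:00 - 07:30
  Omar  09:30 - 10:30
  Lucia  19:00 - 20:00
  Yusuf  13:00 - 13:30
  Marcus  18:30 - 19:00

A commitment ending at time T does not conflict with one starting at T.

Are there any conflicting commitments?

Sorted by start: Hannah, Omar, Yusuf, Marcus, Lucia.
Omar starts after Hannah ends, so nothing later overlaps Hannah either.
Yusuf starts after Omar ends, so nothing later overlaps Omar either.
Marcus starts after Yusuf ends, so nothing later overlaps Yusuf either.
Lucia starts exactly when Marcus ends (back-to-back, no overlap).
Every pair is clear; the schedule has no overlaps.

No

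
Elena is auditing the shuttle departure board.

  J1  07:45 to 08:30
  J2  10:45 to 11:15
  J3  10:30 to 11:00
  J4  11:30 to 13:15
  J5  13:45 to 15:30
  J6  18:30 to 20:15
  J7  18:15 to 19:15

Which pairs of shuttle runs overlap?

Two intervals overlap when each starts before the other ends.
Sorted by start: J1, J3, J2, J4, J5, J7, J6.
J3 starts after J1 ends, so nothing later overlaps J1 either.
J2 starts before J3 ends → J3 and J2 overlap.
J4 starts after J3 ends, so nothing later overlaps J3 either.
J4 starts after J2 ends, so nothing later overlaps J2 either.
J5 starts after J4 ends, so nothing later overlaps J4 either.
J7 starts after J5 ends, so nothing later overlaps J5 either.
J6 starts before J7 ends → J7 and J6 overlap.

J2 & J3, J6 & J7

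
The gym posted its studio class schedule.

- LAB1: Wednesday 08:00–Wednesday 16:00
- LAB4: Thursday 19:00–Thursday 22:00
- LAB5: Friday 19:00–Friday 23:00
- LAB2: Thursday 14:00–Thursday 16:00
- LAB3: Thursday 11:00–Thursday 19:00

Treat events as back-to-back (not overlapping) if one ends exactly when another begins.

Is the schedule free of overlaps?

Sorted by start: LAB1, LAB3, LAB2, LAB4, LAB5.
LAB3 starts after LAB1 ends, so nothing later overlaps LAB1 either.
LAB2 starts before LAB3 ends → LAB3 and LAB2 overlap.
That's a conflict, so the schedule is not conflict-free.

No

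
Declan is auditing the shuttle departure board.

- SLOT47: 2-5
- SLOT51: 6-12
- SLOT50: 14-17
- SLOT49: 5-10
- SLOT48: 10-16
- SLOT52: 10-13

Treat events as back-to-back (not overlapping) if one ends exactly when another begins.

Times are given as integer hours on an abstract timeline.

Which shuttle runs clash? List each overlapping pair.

SLOT48 & SLOT50, SLOT48 & SLOT51, SLOT48 & SLOT52, SLOT49 & SLOT51, SLOT51 & SLOT52

Check each pair: they overlap iff neither finishes before the other starts.
Sorted by start: SLOT47, SLOT49, SLOT51, SLOT48, SLOT52, SLOT50.
SLOT49 starts exactly when SLOT47 ends (back-to-back, no overlap), so SLOT47 has no further overlaps.
SLOT51 starts before SLOT49 ends → SLOT49 and SLOT51 overlap.
SLOT48 starts exactly when SLOT49 ends (back-to-back, no overlap), so SLOT49 has no further overlaps.
SLOT48 starts before SLOT51 ends → SLOT51 and SLOT48 overlap.
SLOT52 starts before SLOT51 ends → SLOT51 and SLOT52 overlap.
SLOT50 starts after SLOT51 ends.
SLOT52 starts before SLOT48 ends → SLOT48 and SLOT52 overlap.
SLOT50 starts before SLOT48 ends → SLOT48 and SLOT50 overlap.
SLOT50 starts after SLOT52 ends.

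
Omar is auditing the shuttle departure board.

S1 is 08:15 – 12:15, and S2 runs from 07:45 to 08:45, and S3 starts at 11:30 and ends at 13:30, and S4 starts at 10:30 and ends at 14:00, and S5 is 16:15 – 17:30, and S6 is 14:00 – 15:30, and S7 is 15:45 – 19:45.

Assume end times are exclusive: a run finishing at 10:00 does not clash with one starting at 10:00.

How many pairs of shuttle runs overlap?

5

Two intervals overlap when each starts before the other ends.
Sorted by start: S2, S1, S4, S3, S6, S7, S5.
S1 starts before S2 ends → S2 and S1 overlap.
S4 starts after S2 ends — done with S2.
S4 starts before S1 ends → S1 and S4 overlap.
S3 starts before S1 ends → S1 and S3 overlap.
S6 starts after S1 ends — done with S1.
S3 starts before S4 ends → S4 and S3 overlap.
S6 starts exactly when S4 ends (back-to-back, no overlap) — done with S4.
S6 starts after S3 ends — done with S3.
S7 starts after S6 ends — done with S6.
S5 starts before S7 ends → S7 and S5 overlap.
Overlapping pairs: S1 & S2, S1 & S3, S1 & S4, S3 & S4, S5 & S7 — 5 in total.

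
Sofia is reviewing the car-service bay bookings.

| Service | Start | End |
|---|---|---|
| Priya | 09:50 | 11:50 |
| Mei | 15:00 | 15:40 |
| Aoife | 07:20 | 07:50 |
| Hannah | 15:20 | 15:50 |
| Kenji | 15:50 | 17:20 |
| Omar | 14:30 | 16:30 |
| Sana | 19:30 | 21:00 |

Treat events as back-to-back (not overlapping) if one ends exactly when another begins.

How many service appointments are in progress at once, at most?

3

Sweep the timeline, counting +1 at each start and −1 at each end (ends before starts at a tie):
07:20 start Aoife → 1
07:50 end Aoife → 0
09:50 start Priya → 1
11:50 end Priya → 0
14:30 start Omar → 1
15:00 start Mei → 2
15:20 start Hannah → 3
15:40 end Mei → 2
15:50 end Hannah → 1
15:50 start Kenji → 2
16:30 end Omar → 1
17:20 end Kenji → 0
19:30 start Sana → 1
21:00 end Sana → 0
Peak is 3, at 15:20 (Hannah, Mei, Omar).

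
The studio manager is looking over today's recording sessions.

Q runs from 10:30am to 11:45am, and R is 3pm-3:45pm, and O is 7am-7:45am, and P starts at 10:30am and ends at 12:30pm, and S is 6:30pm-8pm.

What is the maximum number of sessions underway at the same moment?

Sweep the timeline, counting +1 at each start and −1 at each end (ends before starts at a tie):
7am start O → 1
7:45am end O → 0
10:30am start P → 1
10:30am start Q → 2
11:45am end Q → 1
12:30pm end P → 0
3pm start R → 1
3:45pm end R → 0
6:30pm start S → 1
8pm end S → 0
Peak is 2, at 10:30am (P, Q).

2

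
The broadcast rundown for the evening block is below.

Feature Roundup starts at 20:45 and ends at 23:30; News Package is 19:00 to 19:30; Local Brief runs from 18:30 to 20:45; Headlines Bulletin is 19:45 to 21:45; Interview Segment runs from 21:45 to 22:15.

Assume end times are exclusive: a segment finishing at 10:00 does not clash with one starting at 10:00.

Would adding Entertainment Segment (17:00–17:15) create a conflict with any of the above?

No — it doesn't clash with anything

Local Brief: starts 18:30 at or after Entertainment Segment ends 17:15 → clear.
News Package: starts 19:00 at or after Entertainment Segment ends 17:15 → clear.
Headlines Bulletin: starts 19:45 at or after Entertainment Segment ends 17:15 → clear.
Feature Roundup: starts 20:45 at or after Entertainment Segment ends 17:15 → clear.
Interview Segment: starts 21:45 at or after Entertainment Segment ends 17:15 → clear.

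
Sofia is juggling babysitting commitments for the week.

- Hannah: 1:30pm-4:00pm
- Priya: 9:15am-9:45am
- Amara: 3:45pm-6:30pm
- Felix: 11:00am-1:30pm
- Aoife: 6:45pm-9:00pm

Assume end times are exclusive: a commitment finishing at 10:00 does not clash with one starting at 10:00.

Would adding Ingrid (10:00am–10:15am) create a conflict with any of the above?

No — it doesn't clash with anything

Priya: ends 9:45am at or before Ingrid starts 10:00am → clear.
Felix: starts 11:00am at or after Ingrid ends 10:15am → clear.
Hannah: starts 1:30pm at or after Ingrid ends 10:15am → clear.
Amara: starts 3:45pm at or after Ingrid ends 10:15am → clear.
Aoife: starts 6:45pm at or after Ingrid ends 10:15am → clear.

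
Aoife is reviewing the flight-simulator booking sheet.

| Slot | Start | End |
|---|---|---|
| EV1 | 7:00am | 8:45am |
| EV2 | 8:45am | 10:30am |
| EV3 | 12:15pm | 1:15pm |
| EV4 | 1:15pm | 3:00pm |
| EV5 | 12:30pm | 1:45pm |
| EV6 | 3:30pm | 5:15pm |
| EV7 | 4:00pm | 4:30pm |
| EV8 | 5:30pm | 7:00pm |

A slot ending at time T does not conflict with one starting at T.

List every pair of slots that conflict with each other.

EV3 & EV5, EV4 & EV5, EV6 & EV7

Check each pair: they overlap iff neither finishes before the other starts.
Sorted by start: EV1, EV2, EV3, EV5, EV4, EV6, EV7, EV8.
EV2 starts exactly when EV1 ends (back-to-back, no overlap); EV1 is clear from here.
EV3 starts after EV2 ends; EV2 is clear from here.
EV5 starts before EV3 ends → EV3 and EV5 overlap.
EV4 starts exactly when EV3 ends (back-to-back, no overlap); EV3 is clear from here.
EV4 starts before EV5 ends → EV5 and EV4 overlap.
EV6 starts after EV5 ends; EV5 is clear from here.
EV6 starts after EV4 ends; EV4 is clear from here.
EV7 starts before EV6 ends → EV6 and EV7 overlap.
EV8 starts after EV6 ends.
EV8 starts after EV7 ends.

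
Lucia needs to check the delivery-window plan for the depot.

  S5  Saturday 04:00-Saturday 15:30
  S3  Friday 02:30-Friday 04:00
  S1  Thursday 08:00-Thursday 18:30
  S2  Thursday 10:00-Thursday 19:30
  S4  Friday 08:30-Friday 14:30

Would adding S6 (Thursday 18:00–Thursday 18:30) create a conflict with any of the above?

S1: starts Thursday 08:00 before S6 ends Thursday 18:30, and ends Thursday 18:30 after S6 starts Thursday 18:00 → overlap.
S2: starts Thursday 10:00 before S6 ends Thursday 18:30, and ends Thursday 19:30 after S6 starts Thursday 18:00 → overlap.
S3: starts Friday 02:30 at or after S6 ends Thursday 18:30 → clear.
S4: starts Friday 08:30 at or after S6 ends Thursday 18:30 → clear.
S5: starts Saturday 04:00 at or after S6 ends Thursday 18:30 → clear.
S6 overlaps S1, S2.

Yes — it overlaps S1, S2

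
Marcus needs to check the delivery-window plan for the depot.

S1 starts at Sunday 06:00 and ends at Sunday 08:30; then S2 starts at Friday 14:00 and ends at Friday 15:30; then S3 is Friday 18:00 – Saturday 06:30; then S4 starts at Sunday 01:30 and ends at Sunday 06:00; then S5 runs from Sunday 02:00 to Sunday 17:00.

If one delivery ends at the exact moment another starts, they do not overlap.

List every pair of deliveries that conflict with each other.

Sorted by start: S2, S3, S4, S5, S1.
S3 starts after S2 ends — done with S2.
S4 starts after S3 ends — done with S3.
S5 starts before S4 ends → S4 and S5 overlap.
S1 starts exactly when S4 ends (back-to-back, no overlap).
S1 starts before S5 ends → S5 and S1 overlap.

S1 & S5, S4 & S5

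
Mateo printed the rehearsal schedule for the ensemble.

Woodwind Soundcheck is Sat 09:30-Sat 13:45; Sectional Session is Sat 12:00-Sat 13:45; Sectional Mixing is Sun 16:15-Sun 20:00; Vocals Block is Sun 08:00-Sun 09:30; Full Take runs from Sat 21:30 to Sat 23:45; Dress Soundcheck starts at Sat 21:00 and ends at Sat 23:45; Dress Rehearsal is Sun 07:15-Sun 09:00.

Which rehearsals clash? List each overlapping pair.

Dress Rehearsal & Vocals Block, Dress Soundcheck & Full Take, Sectional Session & Woodwind Soundcheck

Sorted by start: Woodwind Soundcheck, Sectional Session, Dress Soundcheck, Full Take, Dress Rehearsal, Vocals Block, Sectional Mixing.
Sectional Session starts before Woodwind Soundcheck ends → Woodwind Soundcheck and Sectional Session overlap.
Dress Soundcheck starts after Woodwind Soundcheck ends; Woodwind Soundcheck is clear from here.
Dress Soundcheck starts after Sectional Session ends; Sectional Session is clear from here.
Full Take starts before Dress Soundcheck ends → Dress Soundcheck and Full Take overlap.
Dress Rehearsal starts after Dress Soundcheck ends; Dress Soundcheck is clear from here.
Dress Rehearsal starts after Full Take ends; Full Take is clear from here.
Vocals Block starts before Dress Rehearsal ends → Dress Rehearsal and Vocals Block overlap.
Sectional Mixing starts after Dress Rehearsal ends.
Sectional Mixing starts after Vocals Block ends.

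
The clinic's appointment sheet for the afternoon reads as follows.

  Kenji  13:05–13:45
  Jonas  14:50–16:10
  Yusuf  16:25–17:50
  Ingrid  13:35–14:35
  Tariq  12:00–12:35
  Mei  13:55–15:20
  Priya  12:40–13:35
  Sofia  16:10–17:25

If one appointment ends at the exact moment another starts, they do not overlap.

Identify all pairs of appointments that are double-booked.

Sorted by start: Tariq, Priya, Kenji, Ingrid, Mei, Jonas, Sofia, Yusuf.
Priya starts after Tariq ends, so Tariq has no further overlaps.
Kenji starts before Priya ends → Priya and Kenji overlap.
Ingrid starts exactly when Priya ends (back-to-back, no overlap), so Priya has no further overlaps.
Ingrid starts before Kenji ends → Kenji and Ingrid overlap.
Mei starts after Kenji ends, so Kenji has no further overlaps.
Mei starts before Ingrid ends → Ingrid and Mei overlap.
Jonas starts after Ingrid ends, so Ingrid has no further overlaps.
Jonas starts before Mei ends → Mei and Jonas overlap.
Sofia starts after Mei ends, so Mei has no further overlaps.
Sofia starts exactly when Jonas ends (back-to-back, no overlap), so Jonas has no further overlaps.
Yusuf starts before Sofia ends → Sofia and Yusuf overlap.

Ingrid & Kenji, Ingrid & Mei, Jonas & Mei, Kenji & Priya, Sofia & Yusuf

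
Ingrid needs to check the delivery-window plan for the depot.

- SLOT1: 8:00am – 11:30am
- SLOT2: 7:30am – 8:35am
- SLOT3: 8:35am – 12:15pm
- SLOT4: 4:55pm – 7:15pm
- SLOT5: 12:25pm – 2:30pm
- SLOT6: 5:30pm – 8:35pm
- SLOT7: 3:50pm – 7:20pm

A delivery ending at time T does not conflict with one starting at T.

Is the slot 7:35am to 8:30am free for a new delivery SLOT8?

No — it overlaps SLOT1, SLOT2

SLOT2: starts 7:30am before SLOT8 ends 8:30am, and ends 8:35am after SLOT8 starts 7:35am → overlap.
SLOT1: starts 8:00am before SLOT8 ends 8:30am, and ends 11:30am after SLOT8 starts 7:35am → overlap.
SLOT3: starts 8:35am at or after SLOT8 ends 8:30am → clear.
SLOT5: starts 12:25pm at or after SLOT8 ends 8:30am → clear.
SLOT7: starts 3:50pm at or after SLOT8 ends 8:30am → clear.
SLOT4: starts 4:55pm at or after SLOT8 ends 8:30am → clear.
SLOT6: starts 5:30pm at or after SLOT8 ends 8:30am → clear.
SLOT8 overlaps SLOT1, SLOT2.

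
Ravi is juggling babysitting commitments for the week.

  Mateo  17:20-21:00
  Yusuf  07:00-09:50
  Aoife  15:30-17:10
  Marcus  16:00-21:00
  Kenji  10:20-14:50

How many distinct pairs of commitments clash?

Sorted by start: Yusuf, Kenji, Aoife, Marcus, Mateo.
Kenji starts after Yusuf ends, so nothing later overlaps Yusuf either.
Aoife starts after Kenji ends, so nothing later overlaps Kenji either.
Marcus starts before Aoife ends → Aoife and Marcus overlap.
Mateo starts after Aoife ends.
Mateo starts before Marcus ends → Marcus and Mateo overlap.
Overlapping pairs: Aoife & Marcus, Marcus & Mateo — 2 in total.

2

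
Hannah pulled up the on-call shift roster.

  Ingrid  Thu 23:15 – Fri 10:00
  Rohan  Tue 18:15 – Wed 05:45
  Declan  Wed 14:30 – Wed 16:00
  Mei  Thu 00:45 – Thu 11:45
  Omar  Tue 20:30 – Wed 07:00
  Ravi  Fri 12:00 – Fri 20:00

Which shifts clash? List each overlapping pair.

Omar & Rohan

Two intervals overlap when each starts before the other ends.
Sorted by start: Rohan, Omar, Declan, Mei, Ingrid, Ravi.
Omar starts before Rohan ends → Rohan and Omar overlap.
Declan starts after Rohan ends — done with Rohan.
Declan starts after Omar ends — done with Omar.
Mei starts after Declan ends — done with Declan.
Ingrid starts after Mei ends — done with Mei.
Ravi starts after Ingrid ends.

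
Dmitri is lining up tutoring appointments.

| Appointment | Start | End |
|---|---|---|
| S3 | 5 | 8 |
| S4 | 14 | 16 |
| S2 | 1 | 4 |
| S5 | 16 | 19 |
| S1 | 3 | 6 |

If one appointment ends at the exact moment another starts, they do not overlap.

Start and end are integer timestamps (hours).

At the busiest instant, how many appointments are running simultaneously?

2

Walk through starts and ends in time order (an end at T is processed before a start at T):
1 start S2 → 1
3 start S1 → 2
4 end S2 → 1
5 start S3 → 2
6 end S1 → 1
8 end S3 → 0
14 start S4 → 1
16 end S4 → 0
16 start S5 → 1
19 end S5 → 0
Peak is 2, at 3 (S1, S2).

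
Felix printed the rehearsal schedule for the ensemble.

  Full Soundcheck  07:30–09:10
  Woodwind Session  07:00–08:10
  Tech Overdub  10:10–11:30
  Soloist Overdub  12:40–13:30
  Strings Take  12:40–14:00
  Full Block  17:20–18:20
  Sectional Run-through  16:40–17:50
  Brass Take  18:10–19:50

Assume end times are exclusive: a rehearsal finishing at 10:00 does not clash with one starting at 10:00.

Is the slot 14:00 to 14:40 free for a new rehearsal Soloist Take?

Yes — the slot is free

Woodwind Session: ends 08:10 at or before Soloist Take starts 14:00 → clear.
Full Soundcheck: ends 09:10 at or before Soloist Take starts 14:00 → clear.
Tech Overdub: ends 11:30 at or before Soloist Take starts 14:00 → clear.
Soloist Overdub: ends 13:30 at or before Soloist Take starts 14:00 → clear.
Strings Take: ends 14:00 at or before Soloist Take starts 14:00 → clear.
Sectional Run-through: starts 16:40 at or after Soloist Take ends 14:40 → clear.
Full Block: starts 17:20 at or after Soloist Take ends 14:40 → clear.
Brass Take: starts 18:10 at or after Soloist Take ends 14:40 → clear.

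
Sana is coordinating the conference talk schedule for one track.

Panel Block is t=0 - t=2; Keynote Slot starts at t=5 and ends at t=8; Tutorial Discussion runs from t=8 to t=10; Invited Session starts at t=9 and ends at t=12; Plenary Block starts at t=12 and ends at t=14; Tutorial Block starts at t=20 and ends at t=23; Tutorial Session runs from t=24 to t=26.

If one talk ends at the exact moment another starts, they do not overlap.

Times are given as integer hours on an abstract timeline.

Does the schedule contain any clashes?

Sorted by start: Panel Block, Keynote Slot, Tutorial Discussion, Invited Session, Plenary Block, Tutorial Block, Tutorial Session.
Keynote Slot starts after Panel Block ends — done with Panel Block.
Tutorial Discussion starts exactly when Keynote Slot ends (back-to-back, no overlap) — done with Keynote Slot.
Invited Session starts before Tutorial Discussion ends → Tutorial Discussion and Invited Session overlap.
That's a conflict, so the schedule is not conflict-free.

Yes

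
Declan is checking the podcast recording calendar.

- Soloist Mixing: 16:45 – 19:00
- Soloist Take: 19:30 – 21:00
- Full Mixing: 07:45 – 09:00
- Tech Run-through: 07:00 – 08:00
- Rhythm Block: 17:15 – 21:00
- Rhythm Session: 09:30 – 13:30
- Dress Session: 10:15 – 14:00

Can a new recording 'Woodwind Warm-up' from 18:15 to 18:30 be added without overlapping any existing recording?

No — it overlaps Rhythm Block, Soloist Mixing

Tech Run-through: ends 08:00 at or before Woodwind Warm-up starts 18:15 → clear.
Full Mixing: ends 09:00 at or before Woodwind Warm-up starts 18:15 → clear.
Rhythm Session: ends 13:30 at or before Woodwind Warm-up starts 18:15 → clear.
Dress Session: ends 14:00 at or before Woodwind Warm-up starts 18:15 → clear.
Soloist Mixing: starts 16:45 before Woodwind Warm-up ends 18:30, and ends 19:00 after Woodwind Warm-up starts 18:15 → overlap.
Rhythm Block: starts 17:15 before Woodwind Warm-up ends 18:30, and ends 21:00 after Woodwind Warm-up starts 18:15 → overlap.
Soloist Take: starts 19:30 at or after Woodwind Warm-up ends 18:30 → clear.
Woodwind Warm-up overlaps Soloist Mixing, Rhythm Block.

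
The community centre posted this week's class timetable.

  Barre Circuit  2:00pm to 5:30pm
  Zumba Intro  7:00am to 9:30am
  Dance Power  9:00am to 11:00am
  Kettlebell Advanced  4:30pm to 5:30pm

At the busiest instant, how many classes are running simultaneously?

2

Sweep the timeline, counting +1 at each start and −1 at each end (ends before starts at a tie):
7:00am start Zumba Intro → 1
9:00am start Dance Power → 2
9:30am end Zumba Intro → 1
11:00am end Dance Power → 0
2:00pm start Barre Circuit → 1
4:30pm start Kettlebell Advanced → 2
5:30pm end Barre Circuit → 1
5:30pm end Kettlebell Advanced → 0
Peak is 2, at 9:00am (Dance Power, Zumba Intro).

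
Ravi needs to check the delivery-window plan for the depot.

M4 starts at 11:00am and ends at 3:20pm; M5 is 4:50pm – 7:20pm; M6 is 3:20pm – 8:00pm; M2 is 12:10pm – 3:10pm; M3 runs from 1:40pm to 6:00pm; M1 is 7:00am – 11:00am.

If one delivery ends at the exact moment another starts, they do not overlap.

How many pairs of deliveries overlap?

Sorted by start: M1, M4, M2, M3, M6, M5.
M4 starts exactly when M1 ends (back-to-back, no overlap), so nothing later overlaps M1 either.
M2 starts before M4 ends → M4 and M2 overlap.
M3 starts before M4 ends → M4 and M3 overlap.
M6 starts exactly when M4 ends (back-to-back, no overlap), so nothing later overlaps M4 either.
M3 starts before M2 ends → M2 and M3 overlap.
M6 starts after M2 ends, so nothing later overlaps M2 either.
M6 starts before M3 ends → M3 and M6 overlap.
M5 starts before M3 ends → M3 and M5 overlap.
M5 starts before M6 ends → M6 and M5 overlap.
Overlapping pairs: M2 & M3, M2 & M4, M3 & M4, M3 & M5, M3 & M6, M5 & M6 — 6 in total.

6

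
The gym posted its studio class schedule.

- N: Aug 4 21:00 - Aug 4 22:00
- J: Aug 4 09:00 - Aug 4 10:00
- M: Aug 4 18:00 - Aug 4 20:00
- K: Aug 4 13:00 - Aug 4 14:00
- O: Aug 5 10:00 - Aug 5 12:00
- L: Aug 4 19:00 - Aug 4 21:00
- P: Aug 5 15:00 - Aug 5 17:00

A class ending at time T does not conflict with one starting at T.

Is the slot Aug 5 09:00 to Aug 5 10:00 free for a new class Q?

Yes — the slot is free

J: ends Aug 4 10:00 at or before Q starts Aug 5 09:00 → clear.
K: ends Aug 4 14:00 at or before Q starts Aug 5 09:00 → clear.
M: ends Aug 4 20:00 at or before Q starts Aug 5 09:00 → clear.
L: ends Aug 4 21:00 at or before Q starts Aug 5 09:00 → clear.
N: ends Aug 4 22:00 at or before Q starts Aug 5 09:00 → clear.
O: starts Aug 5 10:00 at or after Q ends Aug 5 10:00 → clear.
P: starts Aug 5 15:00 at or after Q ends Aug 5 10:00 → clear.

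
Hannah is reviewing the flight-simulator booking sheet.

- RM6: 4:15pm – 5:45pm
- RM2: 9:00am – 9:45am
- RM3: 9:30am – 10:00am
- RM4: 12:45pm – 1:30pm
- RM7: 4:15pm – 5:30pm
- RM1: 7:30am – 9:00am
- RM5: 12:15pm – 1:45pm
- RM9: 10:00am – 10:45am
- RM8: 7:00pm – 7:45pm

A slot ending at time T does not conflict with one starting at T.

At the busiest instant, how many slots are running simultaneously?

2

Sweep the timeline, counting +1 at each start and −1 at each end (ends before starts at a tie):
7:30am start RM1 → 1
9:00am end RM1 → 0
9:00am start RM2 → 1
9:30am start RM3 → 2
9:45am end RM2 → 1
10:00am end RM3 → 0
10:00am start RM9 → 1
10:45am end RM9 → 0
12:15pm start RM5 → 1
12:45pm start RM4 → 2
1:30pm end RM4 → 1
1:45pm end RM5 → 0
4:15pm start RM6 → 1
4:15pm start RM7 → 2
5:30pm end RM7 → 1
5:45pm end RM6 → 0
7:00pm start RM8 → 1
7:45pm end RM8 → 0
Peak is 2, at 9:30am (RM2, RM3).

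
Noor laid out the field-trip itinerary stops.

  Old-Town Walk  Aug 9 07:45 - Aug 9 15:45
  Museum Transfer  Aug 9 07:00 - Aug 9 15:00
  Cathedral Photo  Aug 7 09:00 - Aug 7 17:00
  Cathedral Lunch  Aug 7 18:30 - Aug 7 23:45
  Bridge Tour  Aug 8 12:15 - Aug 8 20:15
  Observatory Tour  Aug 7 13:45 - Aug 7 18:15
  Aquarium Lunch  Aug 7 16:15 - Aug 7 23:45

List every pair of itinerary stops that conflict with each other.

Sorted by start: Cathedral Photo, Observatory Tour, Aquarium Lunch, Cathedral Lunch, Bridge Tour, Museum Transfer, Old-Town Walk.
Observatory Tour starts before Cathedral Photo ends → Cathedral Photo and Observatory Tour overlap.
Aquarium Lunch starts before Cathedral Photo ends → Cathedral Photo and Aquarium Lunch overlap.
Cathedral Lunch starts after Cathedral Photo ends, so nothing later overlaps Cathedral Photo either.
Aquarium Lunch starts before Observatory Tour ends → Observatory Tour and Aquarium Lunch overlap.
Cathedral Lunch starts after Observatory Tour ends, so nothing later overlaps Observatory Tour either.
Cathedral Lunch starts before Aquarium Lunch ends → Aquarium Lunch and Cathedral Lunch overlap.
Bridge Tour starts after Aquarium Lunch ends, so nothing later overlaps Aquarium Lunch either.
Bridge Tour starts after Cathedral Lunch ends, so nothing later overlaps Cathedral Lunch either.
Museum Transfer starts after Bridge Tour ends, so nothing later overlaps Bridge Tour either.
Old-Town Walk starts before Museum Transfer ends → Museum Transfer and Old-Town Walk overlap.

Aquarium Lunch & Cathedral Lunch, Aquarium Lunch & Cathedral Photo, Aquarium Lunch & Observatory Tour, Cathedral Photo & Observatory Tour, Museum Transfer & Old-Town Walk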